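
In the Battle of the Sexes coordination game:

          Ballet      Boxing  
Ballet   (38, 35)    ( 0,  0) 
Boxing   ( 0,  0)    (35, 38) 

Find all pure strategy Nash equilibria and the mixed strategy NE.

Pure NE: (Ballet, Ballet) and (Boxing, Boxing); Mixed NE: p = 0.5205, q = 0.4795

Work:
Check pure NE:
(Ballet, Ballet): (38, 35) - no unilateral deviation beneficial
(Boxing, Boxing): (35, 38) - no unilateral deviation beneficial
Mixed NE: P1 plays Ballet with p = 0.5205, P2 plays Ballet with q = 0.4795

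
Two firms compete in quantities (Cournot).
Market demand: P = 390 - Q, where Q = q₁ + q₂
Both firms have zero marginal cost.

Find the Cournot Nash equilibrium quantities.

q₁* = q₂* = 130.0; P* = 130.0

Work:
Profit: π_i = P·q_i = (a - q_i - q_j)·q_i
FOC: ∂π_i/∂q_i = a - 2q_i - q_j = 0
Reaction function: q_i = (390 - q_j)/2
Symmetry: q* = 390/3 = 130.0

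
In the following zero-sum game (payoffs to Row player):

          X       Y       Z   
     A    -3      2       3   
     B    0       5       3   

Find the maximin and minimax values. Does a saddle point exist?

Maximin = 0, Minimax = 0, Saddle: True

Work:
Row minimums: [-3, 0] → maximin = 0
Column maximums: [0, 5, 3] → minimax = 0
Saddle point exists! Game value = 0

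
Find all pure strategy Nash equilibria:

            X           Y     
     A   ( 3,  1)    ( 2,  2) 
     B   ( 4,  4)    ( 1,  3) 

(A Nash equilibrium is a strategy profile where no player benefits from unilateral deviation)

Nash equilibrium: (A, Y), (B, X)

Work:
Best responses:
  P1 vs X: payoffs [3, 4] → best response B (payoff 4)
  P1 vs Y: payoffs [2, 1] → best response A (payoff 2)
  P2 vs A: payoffs [1, 2] → best response Y (payoff 2)
  P2 vs B: payoffs [4, 3] → best response X (payoff 4)
Mutual best responses: (A,Y), (B,X) → Nash equilibria.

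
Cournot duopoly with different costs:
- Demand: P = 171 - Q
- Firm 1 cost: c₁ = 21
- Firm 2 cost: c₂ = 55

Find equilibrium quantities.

q₁* = 61.33, q₂* = 27.33

Work:
Reaction: q₁ = (171 - 21 - q₂)/2
Reaction: q₂ = (171 - 55 - q₁)/2
Solve simultaneously:
q₁* = (171 - 2×21 + 55)/3 = 61.33
q₂* = (171 - 2×55 + 21)/3 = 27.33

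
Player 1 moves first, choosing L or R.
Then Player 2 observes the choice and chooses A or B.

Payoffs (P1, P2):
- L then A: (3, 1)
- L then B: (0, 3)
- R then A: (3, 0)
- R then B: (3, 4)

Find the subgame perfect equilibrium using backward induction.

P1 plays R, P2 plays B after L and B after R; Payoff (3, 4)

Work:
Backward induction:
After L: P2 chooses B → P1 gets 0
After R: P2 chooses B → P1 gets 3
P1 chooses R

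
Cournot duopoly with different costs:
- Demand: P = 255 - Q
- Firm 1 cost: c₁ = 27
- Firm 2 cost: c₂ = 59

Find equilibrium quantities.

q₁* = 86.67, q₂* = 54.67

Work:
Reaction: q₁ = (255 - 27 - q₂)/2
Reaction: q₂ = (255 - 59 - q₁)/2
Solve simultaneously:
q₁* = (255 - 2×27 + 59)/3 = 86.67
q₂* = (255 - 2×59 + 27)/3 = 54.67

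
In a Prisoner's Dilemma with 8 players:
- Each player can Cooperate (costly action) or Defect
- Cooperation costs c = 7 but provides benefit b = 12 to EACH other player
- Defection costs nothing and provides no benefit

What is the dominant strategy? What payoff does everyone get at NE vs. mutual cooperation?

Dominant: Defect; NE payoff = 0; Coop payoff = 77

Work:
Defect dominates (saves cost c = 7, benefit to others is external)
NE: All defect → everyone gets 0
If all cooperate: each receives (7)×12 - 7 = 77
Social dilemma: 77 > 0 but NE gives 0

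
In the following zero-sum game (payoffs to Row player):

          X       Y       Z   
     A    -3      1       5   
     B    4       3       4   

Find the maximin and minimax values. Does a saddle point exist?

Maximin = 3, Minimax = 3, Saddle: True

Work:
Row minimums: [-3, 3] → maximin = 3
Column maximums: [4, 3, 5] → minimax = 3
Saddle point exists! Game value = 3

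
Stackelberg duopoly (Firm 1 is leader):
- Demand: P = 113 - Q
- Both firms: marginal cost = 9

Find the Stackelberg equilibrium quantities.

q₁* (leader) = 52.0, q₂* (follower) = 26.0

Work:
Follower's reaction: q₂ = (a - c - q₁)/2
Leader substitutes: π₁ = q₁·(a - q₁ - (a-c-q₁)/2 - c)
FOC: q₁* = (113 - 9)/2 = 52.00
Then: q₂* = (113 - 9 - 52.0)/2 = 26.00
Leader has first-mover advantage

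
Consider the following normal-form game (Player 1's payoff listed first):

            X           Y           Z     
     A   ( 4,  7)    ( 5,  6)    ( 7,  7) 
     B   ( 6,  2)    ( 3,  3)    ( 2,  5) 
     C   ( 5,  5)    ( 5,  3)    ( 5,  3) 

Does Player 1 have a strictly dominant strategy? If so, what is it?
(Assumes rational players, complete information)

No strictly dominant strategy exists for Player 1

Work:
A strategy strictly dominates another if it gives a strictly higher payoff against every opponent action. Compare each pair of P1's strategies column-by-column:
  A vs B: [4 vs 6, 5 vs 3, 7 vs 2] → A does not strictly dominate B (column X: 4 ≤ 6)
  A vs C: [4 vs 5, 5 vs 5, 7 vs 5] → A does not strictly dominate C (column X: 4 ≤ 5)
  B vs A: [6 vs 4, 3 vs 5, 2 vs 7] → B does not strictly dominate A (column Y: 3 ≤ 5)
  B vs C: [6 vs 5, 3 vs 5, 2 vs 5] → B does not strictly dominate C (column Y: 3 ≤ 5)
  C vs A: [5 vs 4, 5 vs 5, 5 vs 7] → C does not strictly dominate A (column Y: 5 ≤ 5)
  C vs B: [5 vs 6, 5 vs 3, 5 vs 2] → C does not strictly dominate B (column X: 5 ≤ 6)
No single strategy strictly dominates all others → no strictly dominant strategy.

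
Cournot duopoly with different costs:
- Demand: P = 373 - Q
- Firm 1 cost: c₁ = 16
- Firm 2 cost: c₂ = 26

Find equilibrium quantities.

q₁* = 122.33, q₂* = 112.33

Work:
Reaction: q₁ = (373 - 16 - q₂)/2
Reaction: q₂ = (373 - 26 - q₁)/2
Solve simultaneously:
q₁* = (373 - 2×16 + 26)/3 = 122.33
q₂* = (373 - 2×26 + 16)/3 = 112.33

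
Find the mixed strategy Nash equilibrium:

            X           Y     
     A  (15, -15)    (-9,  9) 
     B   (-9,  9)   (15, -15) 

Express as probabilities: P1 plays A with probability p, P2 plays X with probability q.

p = 0.5, q = 0.5

Work:
Find probabilities that make opponent indifferent:
P2 chooses q to make P1 indifferent between A and B
P1 chooses p to make P2 indifferent between X and Y
Mixed NE: P1 plays (A: 0.5, B: 0.5), P2 plays (X: 0.5, Y: 0.5)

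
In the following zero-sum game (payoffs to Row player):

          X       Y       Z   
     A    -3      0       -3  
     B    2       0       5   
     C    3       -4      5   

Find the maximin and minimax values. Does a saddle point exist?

Maximin = 0, Minimax = 0, Saddle: True

Work:
Row minimums: [-3, 0, -4] → maximin = 0
Column maximums: [3, 0, 5] → minimax = 0
Saddle point exists! Game value = 0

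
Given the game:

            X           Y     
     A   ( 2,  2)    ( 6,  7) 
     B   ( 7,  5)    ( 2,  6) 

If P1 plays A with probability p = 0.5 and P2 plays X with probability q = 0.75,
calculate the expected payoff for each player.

E[P1] = 4.375, E[P2] = 4.25

Work:
E[P1] = p·q·π₁(A,X) + p·(1-q)·π₁(A,Y) + (1-p)·q·π₁(B,X) + (1-p)·(1-q)·π₁(B,Y)
= 0.5·0.75·2 + 0.5·0.25·6 + 0.5·0.75·7 + 0.5·0.25·2
= 4.375

E[P2] = 4.25 (similar calculation)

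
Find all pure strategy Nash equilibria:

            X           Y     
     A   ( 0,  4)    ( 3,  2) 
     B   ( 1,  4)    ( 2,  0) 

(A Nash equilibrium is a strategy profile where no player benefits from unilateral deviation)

Nash equilibrium: (B, X)

Work:
Best responses:
  P1 vs X: payoffs [0, 1] → best response B (payoff 1)
  P1 vs Y: payoffs [3, 2] → best response A (payoff 3)
  P2 vs A: payoffs [4, 2] → best response X (payoff 4)
  P2 vs B: payoffs [4, 0] → best response X (payoff 4)
Mutual best responses: (B,X) → Nash equilibria.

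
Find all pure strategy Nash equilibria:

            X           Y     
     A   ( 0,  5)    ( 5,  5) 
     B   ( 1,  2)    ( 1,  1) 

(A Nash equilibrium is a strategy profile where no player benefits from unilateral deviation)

Nash equilibrium: (A, Y), (B, X)

Work:
Best responses:
  P1 vs X: payoffs [0, 1] → best response B (payoff 1)
  P1 vs Y: payoffs [5, 1] → best response A (payoff 5)
  P2 vs A: payoffs [5, 5] → best response X/Y (payoff 5)
  P2 vs B: payoffs [2, 1] → best response X (payoff 2)
Mutual best responses: (A,Y), (B,X) → Nash equilibria.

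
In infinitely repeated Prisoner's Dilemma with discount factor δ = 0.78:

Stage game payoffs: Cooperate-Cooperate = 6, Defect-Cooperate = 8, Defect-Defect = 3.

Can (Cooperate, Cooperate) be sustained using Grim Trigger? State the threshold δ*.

δ* = 0.4; since δ = 0.78 ≥ 0.4, cooperation can be sustained

Work:
For Grim Trigger:
Cooperate forever: 6/(1-δ)
Defect then punished: 8 + 3·δ/(1-δ)
Need: 6/(1-δ) ≥ 8 + 3·δ/(1-δ)
Solving: δ ≥ (T-R)/(T-P) = (8-6)/(8-3) = 0.4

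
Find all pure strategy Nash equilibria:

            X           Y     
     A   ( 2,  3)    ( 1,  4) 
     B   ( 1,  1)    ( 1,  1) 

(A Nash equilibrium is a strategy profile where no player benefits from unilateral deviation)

Nash equilibrium: (A, Y), (B, Y)

Work:
Best responses:
  P1 vs X: payoffs [2, 1] → best response A (payoff 2)
  P1 vs Y: payoffs [1, 1] → best response A/B (payoff 1)
  P2 vs A: payoffs [3, 4] → best response Y (payoff 4)
  P2 vs B: payoffs [1, 1] → best response X/Y (payoff 1)
Mutual best responses: (A,Y), (B,Y) → Nash equilibria.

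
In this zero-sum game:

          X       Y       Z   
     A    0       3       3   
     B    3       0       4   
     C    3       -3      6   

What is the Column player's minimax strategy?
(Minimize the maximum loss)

Column should play X or Y (all achieve the minimum), value = 3

Work:
Column player minimizes Row's maximum payoff:
Column X: max payoff to Row = 3
Column Y: max payoff to Row = 3
Column Z: max payoff to Row = 6
Minimum is 3, achieved by columns X, Y (tied).
Each of X or Y is a minimax strategy.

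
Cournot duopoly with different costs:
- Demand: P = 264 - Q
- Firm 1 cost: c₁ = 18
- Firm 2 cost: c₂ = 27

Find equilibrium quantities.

q₁* = 85.0, q₂* = 76.0

Work:
Reaction: q₁ = (264 - 18 - q₂)/2
Reaction: q₂ = (264 - 27 - q₁)/2
Solve simultaneously:
q₁* = (264 - 2×18 + 27)/3 = 85.0
q₂* = (264 - 2×27 + 18)/3 = 76.0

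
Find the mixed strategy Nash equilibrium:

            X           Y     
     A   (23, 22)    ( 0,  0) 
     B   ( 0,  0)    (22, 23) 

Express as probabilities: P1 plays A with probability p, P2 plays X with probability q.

p = 0.5111, q = 0.4889

Work:
Find probabilities that make opponent indifferent:
P2 chooses q to make P1 indifferent between A and B
P1 chooses p to make P2 indifferent between X and Y
Mixed NE: P1 plays (A: 0.5111, B: 0.4889), P2 plays (X: 0.4889, Y: 0.5111)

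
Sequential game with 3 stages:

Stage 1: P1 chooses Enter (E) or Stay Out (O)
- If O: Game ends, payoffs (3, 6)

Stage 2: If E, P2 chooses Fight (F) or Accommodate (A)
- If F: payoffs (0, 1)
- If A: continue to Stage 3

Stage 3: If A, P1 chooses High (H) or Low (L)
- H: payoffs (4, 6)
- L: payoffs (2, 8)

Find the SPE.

SPE: (E, A, H); Outcome (4, 6)

Work:
Stage 3: P1 chooses H (4 vs 2)
Stage 2: P2: F->1, A->6 (anticipating H). Choose A
Stage 1: P1: O->3, E->4 (anticipating A, H). Choose E
SPE path: E -> A -> H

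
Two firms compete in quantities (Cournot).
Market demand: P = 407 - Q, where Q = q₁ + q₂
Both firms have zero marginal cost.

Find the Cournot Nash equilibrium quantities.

q₁* = q₂* = 135.67; P* = 135.67

Work:
Profit: π_i = P·q_i = (a - q_i - q_j)·q_i
FOC: ∂π_i/∂q_i = a - 2q_i - q_j = 0
Reaction function: q_i = (407 - q_j)/2
Symmetry: q* = 407/3 = 135.67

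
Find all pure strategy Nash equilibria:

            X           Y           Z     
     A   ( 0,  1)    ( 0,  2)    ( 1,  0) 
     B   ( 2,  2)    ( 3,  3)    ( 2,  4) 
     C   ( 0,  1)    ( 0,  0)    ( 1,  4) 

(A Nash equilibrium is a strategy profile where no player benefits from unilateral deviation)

Nash equilibrium: (B, Z)

Work:
Best responses:
  P1 vs X: payoffs [0, 2, 0] → best response B (payoff 2)
  P1 vs Y: payoffs [0, 3, 0] → best response B (payoff 3)
  P1 vs Z: payoffs [1, 2, 1] → best response B (payoff 2)
  P2 vs A: payoffs [1, 2, 0] → best response Y (payoff 2)
  P2 vs B: payoffs [2, 3, 4] → best response Z (payoff 4)
  P2 vs C: payoffs [1, 0, 4] → best response Z (payoff 4)
Mutual best responses: (B,Z) → Nash equilibria.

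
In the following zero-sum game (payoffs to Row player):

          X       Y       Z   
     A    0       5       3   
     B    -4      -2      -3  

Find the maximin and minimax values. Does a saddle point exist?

Maximin = 0, Minimax = 0, Saddle: True

Work:
Row minimums: [0, -4] → maximin = 0
Column maximums: [0, 5, 3] → minimax = 0
Saddle point exists! Game value = 0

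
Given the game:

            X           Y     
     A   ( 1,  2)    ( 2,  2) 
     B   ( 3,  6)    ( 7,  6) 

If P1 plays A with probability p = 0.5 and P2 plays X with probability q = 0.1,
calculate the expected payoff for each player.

E[P1] = 4.25, E[P2] = 4.0

Work:
E[P1] = p·q·π₁(A,X) + p·(1-q)·π₁(A,Y) + (1-p)·q·π₁(B,X) + (1-p)·(1-q)·π₁(B,Y)
= 0.5·0.1·1 + 0.5·0.9·2 + 0.5·0.1·3 + 0.5·0.9·7
= 4.25

E[P2] = 4.0 (similar calculation)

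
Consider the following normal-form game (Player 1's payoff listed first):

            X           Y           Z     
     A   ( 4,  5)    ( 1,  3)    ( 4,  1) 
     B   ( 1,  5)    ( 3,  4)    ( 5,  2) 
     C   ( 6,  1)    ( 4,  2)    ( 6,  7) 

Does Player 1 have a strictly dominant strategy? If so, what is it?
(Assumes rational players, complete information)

Yes, Player 1's strictly dominant strategy is C

Work:
A strategy strictly dominates another if it gives a strictly higher payoff against every opponent action. Compare each pair of P1's strategies column-by-column:
  A vs B: [4 vs 1, 1 vs 3, 4 vs 5] → A does not strictly dominate B (column Y: 1 ≤ 3)
  A vs C: [4 vs 6, 1 vs 4, 4 vs 6] → A does not strictly dominate C (column X: 4 ≤ 6)
  B vs A: [1 vs 4, 3 vs 1, 5 vs 4] → B does not strictly dominate A (column X: 1 ≤ 4)
  B vs C: [1 vs 6, 3 vs 4, 5 vs 6] → B does not strictly dominate C (column X: 1 ≤ 6)
  C vs A: [6 vs 4, 4 vs 1, 6 vs 4] → C strictly dominates A
  C vs B: [6 vs 1, 4 vs 3, 6 vs 5] → C strictly dominates B
C strictly dominates every other strategy → strictly dominant.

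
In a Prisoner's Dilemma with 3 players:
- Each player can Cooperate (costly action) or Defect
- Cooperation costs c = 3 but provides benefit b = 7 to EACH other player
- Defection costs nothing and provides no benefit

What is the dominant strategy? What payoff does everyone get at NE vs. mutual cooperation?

Dominant: Defect; NE payoff = 0; Coop payoff = 11

Work:
Defect dominates (saves cost c = 3, benefit to others is external)
NE: All defect → everyone gets 0
If all cooperate: each receives (2)×7 - 3 = 11
Social dilemma: 11 > 0 but NE gives 0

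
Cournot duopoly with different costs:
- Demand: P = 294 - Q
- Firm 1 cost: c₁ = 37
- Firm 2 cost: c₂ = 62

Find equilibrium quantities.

q₁* = 94.0, q₂* = 69.0

Work:
Reaction: q₁ = (294 - 37 - q₂)/2
Reaction: q₂ = (294 - 62 - q₁)/2
Solve simultaneously:
q₁* = (294 - 2×37 + 62)/3 = 94.0
q₂* = (294 - 2×62 + 37)/3 = 69.0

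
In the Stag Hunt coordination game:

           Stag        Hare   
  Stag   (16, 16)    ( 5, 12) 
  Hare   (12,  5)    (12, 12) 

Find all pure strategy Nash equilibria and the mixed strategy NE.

Pure NE: (Stag, Stag) and (Hare, Hare); Mixed NE: p = 0.6364, q = 0.6364

Work:
Check pure NE:
(Stag, Stag): (16, 16) - no unilateral deviation beneficial
(Hare, Hare): (12, 12) - no unilateral deviation beneficial
Mixed NE: P1 plays Stag with p = 0.6364, P2 plays Stag with q = 0.6364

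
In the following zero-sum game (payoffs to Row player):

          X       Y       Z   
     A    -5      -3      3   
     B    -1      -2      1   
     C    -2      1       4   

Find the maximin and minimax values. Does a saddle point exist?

Maximin = -2, Minimax = -1, Saddle: False

Work:
Row minimums: [-5, -2, -2] → maximin = -2
Column maximums: [-1, 1, 4] → minimax = -1
No saddle point (maximin ≠ minimax). Mixed strategy needed.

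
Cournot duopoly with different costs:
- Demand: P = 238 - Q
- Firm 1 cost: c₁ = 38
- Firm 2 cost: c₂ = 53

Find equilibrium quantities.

q₁* = 71.67, q₂* = 56.67

Work:
Reaction: q₁ = (238 - 38 - q₂)/2
Reaction: q₂ = (238 - 53 - q₁)/2
Solve simultaneously:
q₁* = (238 - 2×38 + 53)/3 = 71.67
q₂* = (238 - 2×53 + 38)/3 = 56.67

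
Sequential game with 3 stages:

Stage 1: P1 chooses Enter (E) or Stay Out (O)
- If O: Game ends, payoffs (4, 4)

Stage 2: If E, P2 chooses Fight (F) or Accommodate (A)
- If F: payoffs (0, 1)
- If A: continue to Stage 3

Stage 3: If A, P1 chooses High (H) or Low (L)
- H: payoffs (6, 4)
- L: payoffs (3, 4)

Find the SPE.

SPE: (E, A, H); Outcome (6, 4)

Work:
Stage 3: P1 chooses H (6 vs 3)
Stage 2: P2: F->1, A->4 (anticipating H). Choose A
Stage 1: P1: O->4, E->6 (anticipating A, H). Choose E
SPE path: E -> A -> H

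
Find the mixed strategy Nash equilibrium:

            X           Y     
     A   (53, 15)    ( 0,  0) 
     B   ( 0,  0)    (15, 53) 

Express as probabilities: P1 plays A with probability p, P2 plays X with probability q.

p = 0.7794, q = 0.2206

Work:
Find probabilities that make opponent indifferent:
P2 chooses q to make P1 indifferent between A and B
P1 chooses p to make P2 indifferent between X and Y
Mixed NE: P1 plays (A: 0.7794, B: 0.2206), P2 plays (X: 0.2206, Y: 0.7794)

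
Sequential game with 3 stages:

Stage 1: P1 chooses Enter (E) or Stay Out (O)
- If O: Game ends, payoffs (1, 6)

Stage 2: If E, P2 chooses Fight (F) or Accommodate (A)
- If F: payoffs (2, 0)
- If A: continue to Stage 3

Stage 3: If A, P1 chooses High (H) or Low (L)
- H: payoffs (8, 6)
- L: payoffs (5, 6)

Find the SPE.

SPE: (E, A, H); Outcome (8, 6)

Work:
Stage 3: P1 chooses H (8 vs 5)
Stage 2: P2: F->0, A->6 (anticipating H). Choose A
Stage 1: P1: O->1, E->8 (anticipating A, H). Choose E
SPE path: E -> A -> H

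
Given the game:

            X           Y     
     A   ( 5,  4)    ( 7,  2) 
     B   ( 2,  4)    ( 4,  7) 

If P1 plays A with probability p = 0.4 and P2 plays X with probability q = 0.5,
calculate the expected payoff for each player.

E[P1] = 4.2, E[P2] = 4.5

Work:
E[P1] = p·q·π₁(A,X) + p·(1-q)·π₁(A,Y) + (1-p)·q·π₁(B,X) + (1-p)·(1-q)·π₁(B,Y)
= 0.4·0.5·5 + 0.4·0.5·7 + 0.6·0.5·2 + 0.6·0.5·4
= 4.2

E[P2] = 4.5 (similar calculation)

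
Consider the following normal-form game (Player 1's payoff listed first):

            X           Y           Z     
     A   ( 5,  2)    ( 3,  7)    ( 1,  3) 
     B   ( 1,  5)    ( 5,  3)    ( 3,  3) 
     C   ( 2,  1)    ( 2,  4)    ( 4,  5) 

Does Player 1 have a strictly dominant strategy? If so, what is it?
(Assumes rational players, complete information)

No strictly dominant strategy exists for Player 1

Work:
A strategy strictly dominates another if it gives a strictly higher payoff against every opponent action. Compare each pair of P1's strategies column-by-column:
  A vs B: [5 vs 1, 3 vs 5, 1 vs 3] → A does not strictly dominate B (column Y: 3 ≤ 5)
  A vs C: [5 vs 2, 3 vs 2, 1 vs 4] → A does not strictly dominate C (column Z: 1 ≤ 4)
  B vs A: [1 vs 5, 5 vs 3, 3 vs 1] → B does not strictly dominate A (column X: 1 ≤ 5)
  B vs C: [1 vs 2, 5 vs 2, 3 vs 4] → B does not strictly dominate C (column X: 1 ≤ 2)
  C vs A: [2 vs 5, 2 vs 3, 4 vs 1] → C does not strictly dominate A (column X: 2 ≤ 5)
  C vs B: [2 vs 1, 2 vs 5, 4 vs 3] → C does not strictly dominate B (column Y: 2 ≤ 5)
No single strategy strictly dominates all others → no strictly dominant strategy.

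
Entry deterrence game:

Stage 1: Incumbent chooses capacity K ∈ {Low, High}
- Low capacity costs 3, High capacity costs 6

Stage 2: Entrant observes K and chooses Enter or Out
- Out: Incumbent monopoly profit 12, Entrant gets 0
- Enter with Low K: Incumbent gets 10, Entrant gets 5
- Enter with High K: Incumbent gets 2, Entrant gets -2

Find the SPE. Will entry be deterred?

SPE: (Low, Enter|Low, Out|High); Entry not deterred. Incumbent net profit = 7, Entrant gets 5

Work:
After Low K: Entrant enters (5 > 0)
After High K: Entrant stays out (-2 < 0)
Incumbent: Low → 10−3=7, High → 12−6=6
Incumbent chooses Low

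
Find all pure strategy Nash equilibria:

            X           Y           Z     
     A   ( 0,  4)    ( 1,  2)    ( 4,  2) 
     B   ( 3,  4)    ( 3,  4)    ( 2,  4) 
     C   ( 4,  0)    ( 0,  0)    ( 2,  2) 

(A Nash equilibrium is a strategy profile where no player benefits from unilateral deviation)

Nash equilibrium: (B, Y)

Work:
Best responses:
  P1 vs X: payoffs [0, 3, 4] → best response C (payoff 4)
  P1 vs Y: payoffs [1, 3, 0] → best response B (payoff 3)
  P1 vs Z: payoffs [4, 2, 2] → best response A (payoff 4)
  P2 vs A: payoffs [4, 2, 2] → best response X (payoff 4)
  P2 vs B: payoffs [4, 4, 4] → best response X/Y/Z (payoff 4)
  P2 vs C: payoffs [0, 0, 2] → best response Z (payoff 2)
Mutual best responses: (B,Y) → Nash equilibria.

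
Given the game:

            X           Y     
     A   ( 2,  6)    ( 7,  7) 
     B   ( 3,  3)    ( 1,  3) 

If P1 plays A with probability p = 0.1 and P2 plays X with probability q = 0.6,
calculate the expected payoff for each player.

E[P1] = 2.38, E[P2] = 3.34

Work:
E[P1] = p·q·π₁(A,X) + p·(1-q)·π₁(A,Y) + (1-p)·q·π₁(B,X) + (1-p)·(1-q)·π₁(B,Y)
= 0.1·0.6·2 + 0.1·0.4·7 + 0.9·0.6·3 + 0.9·0.4·1
= 2.38

E[P2] = 3.34 (similar calculation)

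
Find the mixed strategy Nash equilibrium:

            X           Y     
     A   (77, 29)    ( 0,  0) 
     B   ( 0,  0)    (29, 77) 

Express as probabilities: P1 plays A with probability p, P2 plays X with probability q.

p = 0.7264, q = 0.2736

Work:
Find probabilities that make opponent indifferent:
P2 chooses q to make P1 indifferent between A and B
P1 chooses p to make P2 indifferent between X and Y
Mixed NE: P1 plays (A: 0.7264, B: 0.2736), P2 plays (X: 0.2736, Y: 0.7264)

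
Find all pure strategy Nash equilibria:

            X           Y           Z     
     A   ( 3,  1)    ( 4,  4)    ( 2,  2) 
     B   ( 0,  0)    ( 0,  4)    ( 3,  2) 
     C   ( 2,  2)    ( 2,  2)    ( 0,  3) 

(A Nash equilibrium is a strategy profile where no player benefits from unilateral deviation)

Nash equilibrium: (A, Y)

Work:
Best responses:
  P1 vs X: payoffs [3, 0, 2] → best response A (payoff 3)
  P1 vs Y: payoffs [4, 0, 2] → best response A (payoff 4)
  P1 vs Z: payoffs [2, 3, 0] → best response B (payoff 3)
  P2 vs A: payoffs [1, 4, 2] → best response Y (payoff 4)
  P2 vs B: payoffs [0, 4, 2] → best response Y (payoff 4)
  P2 vs C: payoffs [2, 2, 3] → best response Z (payoff 3)
Mutual best responses: (A,Y) → Nash equilibria.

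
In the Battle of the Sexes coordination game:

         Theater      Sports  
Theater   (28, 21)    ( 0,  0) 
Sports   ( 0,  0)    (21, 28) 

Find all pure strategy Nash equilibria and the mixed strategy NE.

Pure NE: (Theater, Theater) and (Sports, Sports); Mixed NE: p = 0.5714, q = 0.4286

Work:
Check pure NE:
(Theater, Theater): (28, 21) - no unilateral deviation beneficial
(Sports, Sports): (21, 28) - no unilateral deviation beneficial
Mixed NE: P1 plays Theater with p = 0.5714, P2 plays Theater with q = 0.4286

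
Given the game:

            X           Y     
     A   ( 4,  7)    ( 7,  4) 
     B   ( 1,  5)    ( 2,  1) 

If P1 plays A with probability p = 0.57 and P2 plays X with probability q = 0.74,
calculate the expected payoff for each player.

E[P1] = 3.2664, E[P2] = 5.2482

Work:
E[P1] = p·q·π₁(A,X) + p·(1-q)·π₁(A,Y) + (1-p)·q·π₁(B,X) + (1-p)·(1-q)·π₁(B,Y)
= 0.57·0.74·4 + 0.57·0.26·7 + 0.43·0.74·1 + 0.43·0.26·2
= 3.2664

E[P2] = 5.2482 (similar calculation)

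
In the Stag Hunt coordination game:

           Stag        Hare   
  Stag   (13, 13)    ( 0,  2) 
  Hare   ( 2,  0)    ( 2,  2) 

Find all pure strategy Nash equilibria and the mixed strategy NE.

Pure NE: (Stag, Stag) and (Hare, Hare); Mixed NE: p = 0.1538, q = 0.1538

Work:
Check pure NE:
(Stag, Stag): (13, 13) - no unilateral deviation beneficial
(Hare, Hare): (2, 2) - no unilateral deviation beneficial
Mixed NE: P1 plays Stag with p = 0.1538, P2 plays Stag with q = 0.1538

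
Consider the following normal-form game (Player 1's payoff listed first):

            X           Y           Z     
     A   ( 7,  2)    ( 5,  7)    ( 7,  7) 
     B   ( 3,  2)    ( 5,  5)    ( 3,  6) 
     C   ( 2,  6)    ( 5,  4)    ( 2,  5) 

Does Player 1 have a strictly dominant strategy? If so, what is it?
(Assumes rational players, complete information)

No strictly dominant strategy exists for Player 1

Work:
A strategy strictly dominates another if it gives a strictly higher payoff against every opponent action. Compare each pair of P1's strategies column-by-column:
  A vs B: [7 vs 3, 5 vs 5, 7 vs 3] → A does not strictly dominate B (column Y: 5 ≤ 5)
  A vs C: [7 vs 2, 5 vs 5, 7 vs 2] → A does not strictly dominate C (column Y: 5 ≤ 5)
  B vs A: [3 vs 7, 5 vs 5, 3 vs 7] → B does not strictly dominate A (column X: 3 ≤ 7)
  B vs C: [3 vs 2, 5 vs 5, 3 vs 2] → B does not strictly dominate C (column Y: 5 ≤ 5)
  C vs A: [2 vs 7, 5 vs 5, 2 vs 7] → C does not strictly dominate A (column X: 2 ≤ 7)
  C vs B: [2 vs 3, 5 vs 5, 2 vs 3] → C does not strictly dominate B (column X: 2 ≤ 3)
No single strategy strictly dominates all others → no strictly dominant strategy.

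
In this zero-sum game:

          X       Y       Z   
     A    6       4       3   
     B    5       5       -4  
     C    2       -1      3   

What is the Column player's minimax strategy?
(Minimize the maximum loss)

Column should play Z, value = 3

Work:
Column player minimizes Row's maximum payoff:
Column X: max payoff to Row = 6
Column Y: max payoff to Row = 5
Column Z: max payoff to Row = 3
Minimum is 3, achieved by column Z.
Minimax strategy: Z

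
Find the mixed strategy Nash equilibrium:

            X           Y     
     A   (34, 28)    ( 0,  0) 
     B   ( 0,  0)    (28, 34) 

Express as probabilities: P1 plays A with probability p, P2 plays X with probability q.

p = 0.5484, q = 0.4516

Work:
Find probabilities that make opponent indifferent:
P2 chooses q to make P1 indifferent between A and B
P1 chooses p to make P2 indifferent between X and Y
Mixed NE: P1 plays (A: 0.5484, B: 0.4516), P2 plays (X: 0.4516, Y: 0.5484)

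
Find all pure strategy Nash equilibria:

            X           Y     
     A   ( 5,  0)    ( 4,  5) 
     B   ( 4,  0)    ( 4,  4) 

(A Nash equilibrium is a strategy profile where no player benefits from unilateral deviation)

Nash equilibrium: (A, Y), (B, Y)

Work:
Best responses:
  P1 vs X: payoffs [5, 4] → best response A (payoff 5)
  P1 vs Y: payoffs [4, 4] → best response A/B (payoff 4)
  P2 vs A: payoffs [0, 5] → best response Y (payoff 5)
  P2 vs B: payoffs [0, 4] → best response Y (payoff 4)
Mutual best responses: (A,Y), (B,Y) → Nash equilibria.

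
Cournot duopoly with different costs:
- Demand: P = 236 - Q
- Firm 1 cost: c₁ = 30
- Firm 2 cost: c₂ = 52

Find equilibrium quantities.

q₁* = 76.0, q₂* = 54.0

Work:
Reaction: q₁ = (236 - 30 - q₂)/2
Reaction: q₂ = (236 - 52 - q₁)/2
Solve simultaneously:
q₁* = (236 - 2×30 + 52)/3 = 76.0
q₂* = (236 - 2×52 + 30)/3 = 54.0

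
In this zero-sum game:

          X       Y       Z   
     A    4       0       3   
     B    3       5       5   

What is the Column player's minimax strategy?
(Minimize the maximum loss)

Column should play X, value = 4

Work:
Column player minimizes Row's maximum payoff:
Column X: max payoff to Row = 4
Column Y: max payoff to Row = 5
Column Z: max payoff to Row = 5
Minimum is 4, achieved by column X.
Minimax strategy: X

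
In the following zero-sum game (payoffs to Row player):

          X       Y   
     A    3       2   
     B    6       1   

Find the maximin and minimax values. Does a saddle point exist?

Maximin = 2, Minimax = 2, Saddle: True

Work:
Row minimums: [2, 1] → maximin = 2
Column maximums: [6, 2] → minimax = 2
Saddle point exists! Game value = 2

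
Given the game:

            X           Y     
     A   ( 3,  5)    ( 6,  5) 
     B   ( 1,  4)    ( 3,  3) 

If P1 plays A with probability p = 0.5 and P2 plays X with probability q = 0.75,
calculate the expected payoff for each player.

E[P1] = 2.625, E[P2] = 4.375

Work:
E[P1] = p·q·π₁(A,X) + p·(1-q)·π₁(A,Y) + (1-p)·q·π₁(B,X) + (1-p)·(1-q)·π₁(B,Y)
= 0.5·0.75·3 + 0.5·0.25·6 + 0.5·0.75·1 + 0.5·0.25·3
= 2.625

E[P2] = 4.375 (similar calculation)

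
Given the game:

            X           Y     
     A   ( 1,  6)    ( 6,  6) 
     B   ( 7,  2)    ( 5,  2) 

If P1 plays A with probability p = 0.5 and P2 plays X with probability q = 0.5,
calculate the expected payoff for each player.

E[P1] = 4.75, E[P2] = 4.0

Work:
E[P1] = p·q·π₁(A,X) + p·(1-q)·π₁(A,Y) + (1-p)·q·π₁(B,X) + (1-p)·(1-q)·π₁(B,Y)
= 0.5·0.5·1 + 0.5·0.5·6 + 0.5·0.5·7 + 0.5·0.5·5
= 4.75

E[P2] = 4.0 (similar calculation)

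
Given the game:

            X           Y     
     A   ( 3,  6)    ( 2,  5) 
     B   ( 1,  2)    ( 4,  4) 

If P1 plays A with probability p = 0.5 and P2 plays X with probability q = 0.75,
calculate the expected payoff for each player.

E[P1] = 2.25, E[P2] = 4.125

Work:
E[P1] = p·q·π₁(A,X) + p·(1-q)·π₁(A,Y) + (1-p)·q·π₁(B,X) + (1-p)·(1-q)·π₁(B,Y)
= 0.5·0.75·3 + 0.5·0.25·2 + 0.5·0.75·1 + 0.5·0.25·4
= 2.25

E[P2] = 4.125 (similar calculation)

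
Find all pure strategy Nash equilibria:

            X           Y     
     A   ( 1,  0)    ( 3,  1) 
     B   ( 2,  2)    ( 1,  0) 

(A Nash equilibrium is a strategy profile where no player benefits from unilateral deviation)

Nash equilibrium: (A, Y), (B, X)

Work:
Best responses:
  P1 vs X: payoffs [1, 2] → best response B (payoff 2)
  P1 vs Y: payoffs [3, 1] → best response A (payoff 3)
  P2 vs A: payoffs [0, 1] → best response Y (payoff 1)
  P2 vs B: payoffs [2, 0] → best response X (payoff 2)
Mutual best responses: (A,Y), (B,X) → Nash equilibria.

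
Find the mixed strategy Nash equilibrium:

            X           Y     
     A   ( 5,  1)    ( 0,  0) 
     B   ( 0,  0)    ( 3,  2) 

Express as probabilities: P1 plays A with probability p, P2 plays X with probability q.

p = 0.6667, q = 0.375

Work:
Find probabilities that make opponent indifferent:
P2 chooses q to make P1 indifferent between A and B
P1 chooses p to make P2 indifferent between X and Y
Mixed NE: P1 plays (A: 0.6667, B: 0.3333), P2 plays (X: 0.375, Y: 0.625)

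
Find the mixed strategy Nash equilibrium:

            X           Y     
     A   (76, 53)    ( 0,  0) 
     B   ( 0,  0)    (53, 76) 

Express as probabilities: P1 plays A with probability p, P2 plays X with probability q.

p = 0.5891, q = 0.4109

Work:
Find probabilities that make opponent indifferent:
P2 chooses q to make P1 indifferent between A and B
P1 chooses p to make P2 indifferent between X and Y
Mixed NE: P1 plays (A: 0.5891, B: 0.4109), P2 plays (X: 0.4109, Y: 0.5891)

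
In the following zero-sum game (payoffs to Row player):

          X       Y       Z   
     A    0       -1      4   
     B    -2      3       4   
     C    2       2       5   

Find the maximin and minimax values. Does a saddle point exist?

Maximin = 2, Minimax = 2, Saddle: True

Work:
Row minimums: [-1, -2, 2] → maximin = 2
Column maximums: [2, 3, 5] → minimax = 2
Saddle point exists! Game value = 2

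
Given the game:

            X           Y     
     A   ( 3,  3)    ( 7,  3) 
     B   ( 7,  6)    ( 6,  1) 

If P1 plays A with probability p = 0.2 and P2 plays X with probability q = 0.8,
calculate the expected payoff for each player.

E[P1] = 6.2, E[P2] = 4.6

Work:
E[P1] = p·q·π₁(A,X) + p·(1-q)·π₁(A,Y) + (1-p)·q·π₁(B,X) + (1-p)·(1-q)·π₁(B,Y)
= 0.2·0.8·3 + 0.2·0.2·7 + 0.8·0.8·7 + 0.8·0.2·6
= 6.2

E[P2] = 4.6 (similar calculation)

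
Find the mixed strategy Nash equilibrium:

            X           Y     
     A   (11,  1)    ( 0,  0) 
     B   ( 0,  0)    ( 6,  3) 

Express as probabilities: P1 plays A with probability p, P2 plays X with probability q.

p = 0.75, q = 0.3529

Work:
Find probabilities that make opponent indifferent:
P2 chooses q to make P1 indifferent between A and B
P1 chooses p to make P2 indifferent between X and Y
Mixed NE: P1 plays (A: 0.75, B: 0.25), P2 plays (X: 0.3529, Y: 0.6471)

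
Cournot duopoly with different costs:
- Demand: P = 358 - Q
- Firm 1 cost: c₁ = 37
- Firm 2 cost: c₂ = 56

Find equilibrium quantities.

q₁* = 113.33, q₂* = 94.33

Work:
Reaction: q₁ = (358 - 37 - q₂)/2
Reaction: q₂ = (358 - 56 - q₁)/2
Solve simultaneously:
q₁* = (358 - 2×37 + 56)/3 = 113.33
q₂* = (358 - 2×56 + 37)/3 = 94.33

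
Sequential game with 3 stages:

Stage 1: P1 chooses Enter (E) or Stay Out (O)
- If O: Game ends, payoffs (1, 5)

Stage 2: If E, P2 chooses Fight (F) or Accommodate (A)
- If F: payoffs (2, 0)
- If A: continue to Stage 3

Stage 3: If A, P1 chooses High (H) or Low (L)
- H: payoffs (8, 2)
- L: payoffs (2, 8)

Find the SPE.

SPE: (E, A, H); Outcome (8, 2)

Work:
Stage 3: P1 chooses H (8 vs 2)
Stage 2: P2: F->0, A->2 (anticipating H). Choose A
Stage 1: P1: O->1, E->8 (anticipating A, H). Choose E
SPE path: E -> A -> H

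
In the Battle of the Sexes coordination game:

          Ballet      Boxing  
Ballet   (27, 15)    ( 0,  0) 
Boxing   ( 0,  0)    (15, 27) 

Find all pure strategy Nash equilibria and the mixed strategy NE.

Pure NE: (Ballet, Ballet) and (Boxing, Boxing); Mixed NE: p = 0.6429, q = 0.3571

Work:
Check pure NE:
(Ballet, Ballet): (27, 15) - no unilateral deviation beneficial
(Boxing, Boxing): (15, 27) - no unilateral deviation beneficial
Mixed NE: P1 plays Ballet with p = 0.6429, P2 plays Ballet with q = 0.3571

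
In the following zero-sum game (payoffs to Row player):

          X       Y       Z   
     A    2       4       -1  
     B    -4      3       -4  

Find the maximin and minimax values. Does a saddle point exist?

Maximin = -1, Minimax = -1, Saddle: True

Work:
Row minimums: [-1, -4] → maximin = -1
Column maximums: [2, 4, -1] → minimax = -1
Saddle point exists! Game value = -1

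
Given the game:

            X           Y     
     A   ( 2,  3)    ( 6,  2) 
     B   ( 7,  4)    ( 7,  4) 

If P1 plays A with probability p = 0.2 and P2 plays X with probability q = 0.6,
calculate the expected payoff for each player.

E[P1] = 6.32, E[P2] = 3.72

Work:
E[P1] = p·q·π₁(A,X) + p·(1-q)·π₁(A,Y) + (1-p)·q·π₁(B,X) + (1-p)·(1-q)·π₁(B,Y)
= 0.2·0.6·2 + 0.2·0.4·6 + 0.8·0.6·7 + 0.8·0.4·7
= 6.32

E[P2] = 3.72 (similar calculation)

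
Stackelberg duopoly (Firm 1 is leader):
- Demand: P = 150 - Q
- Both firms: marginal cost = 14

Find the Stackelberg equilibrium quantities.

q₁* (leader) = 68.0, q₂* (follower) = 34.0

Work:
Follower's reaction: q₂ = (a - c - q₁)/2
Leader substitutes: π₁ = q₁·(a - q₁ - (a-c-q₁)/2 - c)
FOC: q₁* = (150 - 14)/2 = 68.00
Then: q₂* = (150 - 14 - 68.0)/2 = 34.00
Leader has first-mover advantage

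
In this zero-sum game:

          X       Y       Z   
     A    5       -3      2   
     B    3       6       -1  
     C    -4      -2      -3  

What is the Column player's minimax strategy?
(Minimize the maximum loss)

Column should play Z, value = 2

Work:
Column player minimizes Row's maximum payoff:
Column X: max payoff to Row = 5
Column Y: max payoff to Row = 6
Column Z: max payoff to Row = 2
Minimum is 2, achieved by column Z.
Minimax strategy: Z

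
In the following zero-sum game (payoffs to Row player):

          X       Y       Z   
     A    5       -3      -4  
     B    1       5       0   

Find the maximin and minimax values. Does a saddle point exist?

Maximin = 0, Minimax = 0, Saddle: True

Work:
Row minimums: [-4, 0] → maximin = 0
Column maximums: [5, 5, 0] → minimax = 0
Saddle point exists! Game value = 0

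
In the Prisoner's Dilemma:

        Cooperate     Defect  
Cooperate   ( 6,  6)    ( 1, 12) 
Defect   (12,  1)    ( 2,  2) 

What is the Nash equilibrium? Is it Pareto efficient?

(Defect, Defect) is NE; not Pareto efficient

Work:
Defect dominates Cooperate for both players:
If P2 cooperates: Defect (12) > Cooperate (6)
If P2 defects: Defect (2) > Cooperate (1)
NE: (Defect, Defect) with payoff (2, 2)
But (Cooperate, Cooperate) = (6, 6) Pareto dominates (2, 2)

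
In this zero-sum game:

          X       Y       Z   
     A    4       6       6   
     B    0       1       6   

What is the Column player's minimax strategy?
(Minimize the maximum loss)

Column should play X, value = 4

Work:
Column player minimizes Row's maximum payoff:
Column X: max payoff to Row = 4
Column Y: max payoff to Row = 6
Column Z: max payoff to Row = 6
Minimum is 4, achieved by column X.
Minimax strategy: X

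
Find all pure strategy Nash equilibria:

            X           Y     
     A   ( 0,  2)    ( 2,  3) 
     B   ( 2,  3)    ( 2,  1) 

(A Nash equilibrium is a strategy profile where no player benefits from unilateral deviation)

Nash equilibrium: (A, Y), (B, X)

Work:
Best responses:
  P1 vs X: payoffs [0, 2] → best response B (payoff 2)
  P1 vs Y: payoffs [2, 2] → best response A/B (payoff 2)
  P2 vs A: payoffs [2, 3] → best response Y (payoff 3)
  P2 vs B: payoffs [3, 1] → best response X (payoff 3)
Mutual best responses: (A,Y), (B,X) → Nash equilibria.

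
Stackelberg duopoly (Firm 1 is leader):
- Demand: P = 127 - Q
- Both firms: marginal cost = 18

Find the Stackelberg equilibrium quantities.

q₁* (leader) = 54.5, q₂* (follower) = 27.25

Work:
Follower's reaction: q₂ = (a - c - q₁)/2
Leader substitutes: π₁ = q₁·(a - q₁ - (a-c-q₁)/2 - c)
FOC: q₁* = (127 - 18)/2 = 54.50
Then: q₂* = (127 - 18 - 54.5)/2 = 27.25
Leader has first-mover advantage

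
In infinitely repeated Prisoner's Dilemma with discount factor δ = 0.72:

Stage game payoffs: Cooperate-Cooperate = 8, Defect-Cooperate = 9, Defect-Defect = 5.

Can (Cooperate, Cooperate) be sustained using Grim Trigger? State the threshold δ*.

δ* = 0.25; since δ = 0.72 ≥ 0.25, cooperation can be sustained

Work:
For Grim Trigger:
Cooperate forever: 8/(1-δ)
Defect then punished: 9 + 5·δ/(1-δ)
Need: 8/(1-δ) ≥ 9 + 5·δ/(1-δ)
Solving: δ ≥ (T-R)/(T-P) = (9-8)/(9-5) = 0.25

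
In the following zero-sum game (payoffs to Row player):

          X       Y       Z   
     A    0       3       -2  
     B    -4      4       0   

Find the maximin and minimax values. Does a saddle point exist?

Maximin = -2, Minimax = 0, Saddle: False

Work:
Row minimums: [-2, -4] → maximin = -2
Column maximums: [0, 4, 0] → minimax = 0
No saddle point (maximin ≠ minimax). Mixed strategy needed.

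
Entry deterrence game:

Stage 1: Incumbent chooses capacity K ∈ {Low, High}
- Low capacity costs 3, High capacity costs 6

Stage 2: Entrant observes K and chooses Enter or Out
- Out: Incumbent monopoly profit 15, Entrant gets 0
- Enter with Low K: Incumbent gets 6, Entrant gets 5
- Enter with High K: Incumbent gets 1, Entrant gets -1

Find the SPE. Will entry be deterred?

SPE: (High, Enter|Low, Out|High); Entry deterred. Incumbent net profit = 9

Work:
After Low K: Entrant enters (5 > 0)
After High K: Entrant stays out (-1 < 0)
Incumbent: Low → 6−3=3, High → 15−6=9
Incumbent chooses High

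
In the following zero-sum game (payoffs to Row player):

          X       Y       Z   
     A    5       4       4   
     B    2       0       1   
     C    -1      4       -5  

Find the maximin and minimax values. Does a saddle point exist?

Maximin = 4, Minimax = 4, Saddle: True

Work:
Row minimums: [4, 0, -5] → maximin = 4
Column maximums: [5, 4, 4] → minimax = 4
Saddle point exists! Game value = 4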